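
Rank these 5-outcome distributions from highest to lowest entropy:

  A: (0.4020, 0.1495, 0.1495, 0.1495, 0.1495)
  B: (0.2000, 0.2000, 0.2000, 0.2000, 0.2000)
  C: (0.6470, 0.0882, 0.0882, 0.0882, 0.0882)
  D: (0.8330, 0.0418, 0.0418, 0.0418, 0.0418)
B > A > C > D

Key insight: Entropy is maximized by uniform distributions and minimized by concentrated distributions.

Entropies:
  H(A) = 2.1681 bits
  H(B) = 2.3219 bits
  H(C) = 1.6427 bits
  H(D) = 0.9848 bits

Ranking: B > A > C > D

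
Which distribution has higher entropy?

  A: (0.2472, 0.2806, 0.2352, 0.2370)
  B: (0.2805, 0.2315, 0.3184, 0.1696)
A

Both distributions are close to uniform, making this a harder comparison.

H(A) = 1.9962 bits
H(B) = 1.9630 bits

The distribution closer to uniform has higher entropy.
Answer: A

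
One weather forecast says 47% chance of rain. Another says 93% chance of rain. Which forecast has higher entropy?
47% forecast

Treat each forecast as a Bernoulli distribution. Binary entropy is maximized at p=0.5 and falls off symmetrically toward 0 or 1. The 47% forecast is closer to 50%, so it is more uncertain. H(47%) ≈ 0.997 bits, H(93%) ≈ 0.366 bits.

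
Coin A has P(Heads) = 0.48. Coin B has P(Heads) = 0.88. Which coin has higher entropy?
A

For binary distributions, entropy is maximized at p=0.5 and decreases as p moves toward 0 or 1.

H(A) = H(0.48) = 0.9988 bits
H(B) = H(0.88) = 0.5294 bits

Distribution A (p=0.48) is closer to uniform (p=0.5), so it has higher entropy.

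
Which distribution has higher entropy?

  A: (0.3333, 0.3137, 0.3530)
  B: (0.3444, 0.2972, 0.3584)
A

Both distributions are close to uniform, making this a harder comparison.

H(A) = 1.5833 bits
H(B) = 1.5804 bits

The distribution closer to uniform has higher entropy.
Answer: A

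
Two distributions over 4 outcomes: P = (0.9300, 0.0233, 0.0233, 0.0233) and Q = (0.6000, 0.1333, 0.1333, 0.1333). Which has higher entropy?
Q

P is highly concentrated on one outcome (93%), making it nearly deterministic. Q spreads its mass more evenly (max 60%). The more spread-out distribution has higher entropy: H(P) ≈ 0.477 bits, H(Q) ≈ 1.605 bits.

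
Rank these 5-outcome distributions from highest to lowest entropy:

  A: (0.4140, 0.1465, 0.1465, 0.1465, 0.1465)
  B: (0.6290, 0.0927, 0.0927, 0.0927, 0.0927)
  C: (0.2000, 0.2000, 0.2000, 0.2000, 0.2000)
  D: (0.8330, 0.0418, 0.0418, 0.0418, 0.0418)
C > A > B > D

Key insight: Entropy is maximized by uniform distributions and minimized by concentrated distributions.

Entropies:
  H(A) = 2.1506 bits
  H(B) = 1.6934 bits
  H(C) = 2.3219 bits
  H(D) = 0.9848 bits

Ranking: C > A > B > D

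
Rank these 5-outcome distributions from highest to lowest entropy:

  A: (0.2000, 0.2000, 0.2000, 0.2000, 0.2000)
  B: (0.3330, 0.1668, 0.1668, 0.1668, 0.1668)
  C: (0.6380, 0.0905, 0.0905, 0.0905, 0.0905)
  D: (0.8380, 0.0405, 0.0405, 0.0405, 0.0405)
A > B > C > D

Key insight: Entropy is maximized by uniform distributions and minimized by concentrated distributions.

Entropies:
  H(A) = 2.3219 bits
  H(B) = 2.2520 bits
  H(C) = 1.6683 bits
  H(D) = 0.9631 bits

Ranking: A > B > C > D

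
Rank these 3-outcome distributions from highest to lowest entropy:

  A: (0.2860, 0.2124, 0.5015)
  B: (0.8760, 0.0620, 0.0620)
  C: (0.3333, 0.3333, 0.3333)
C > A > B

Key insight: Entropy is maximized by uniform distributions and minimized by concentrated distributions.

- Uniform distributions have maximum entropy log₂(3) = 1.5850 bits
- The more "peaked" or concentrated a distribution, the lower its entropy

Entropies:
  H(A) = 1.4906 bits
  H(B) = 0.6648 bits
  H(C) = 1.5850 bits

Ranking: C > A > B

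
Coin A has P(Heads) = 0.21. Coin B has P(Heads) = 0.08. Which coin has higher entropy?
A

For binary distributions, entropy is maximized at p=0.5 and decreases as p moves toward 0 or 1.

H(A) = H(0.21) = 0.7415 bits
H(B) = H(0.08) = 0.4022 bits

Distribution A (p=0.21) is closer to uniform (p=0.5), so it has higher entropy.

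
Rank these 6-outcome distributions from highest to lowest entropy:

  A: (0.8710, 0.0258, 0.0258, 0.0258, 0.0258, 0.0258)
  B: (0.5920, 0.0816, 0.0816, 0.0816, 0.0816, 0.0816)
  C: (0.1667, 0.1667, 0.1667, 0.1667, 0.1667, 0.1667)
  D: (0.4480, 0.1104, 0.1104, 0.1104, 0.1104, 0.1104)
C > D > B > A

Key insight: Entropy is maximized by uniform distributions and minimized by concentrated distributions.

Entropies:
  H(A) = 0.8542 bits
  H(B) = 1.9228 bits
  H(C) = 2.5850 bits
  H(D) = 2.2739 bits

Ranking: C > D > B > A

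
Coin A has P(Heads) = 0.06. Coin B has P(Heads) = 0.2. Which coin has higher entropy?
B

For binary distributions, entropy is maximized at p=0.5 and decreases as p moves toward 0 or 1.

H(A) = H(0.06) = 0.3274 bits
H(B) = H(0.2) = 0.7219 bits

Distribution B (p=0.2) is closer to uniform (p=0.5), so it has higher entropy.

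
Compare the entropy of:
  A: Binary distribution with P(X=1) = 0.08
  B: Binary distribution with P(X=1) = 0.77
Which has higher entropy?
B

For binary distributions, entropy is maximized at p=0.5 and decreases as p moves toward 0 or 1.

H(A) = H(0.08) = 0.4022 bits
H(B) = H(0.77) = 0.7780 bits

Distribution B (p=0.77) is closer to uniform (p=0.5), so it has higher entropy.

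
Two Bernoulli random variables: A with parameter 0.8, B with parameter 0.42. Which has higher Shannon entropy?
B

For binary distributions, entropy is maximized at p=0.5 and decreases as p moves toward 0 or 1.

H(A) = H(0.8) = 0.7219 bits
H(B) = H(0.42) = 0.9815 bits

Distribution B (p=0.42) is closer to uniform (p=0.5), so it has higher entropy.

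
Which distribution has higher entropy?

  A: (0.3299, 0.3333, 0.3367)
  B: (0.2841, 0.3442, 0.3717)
A

Both distributions are close to uniform, making this a harder comparison.

H(A) = 1.5849 bits
H(B) = 1.5761 bits

The distribution closer to uniform has higher entropy.
Answer: A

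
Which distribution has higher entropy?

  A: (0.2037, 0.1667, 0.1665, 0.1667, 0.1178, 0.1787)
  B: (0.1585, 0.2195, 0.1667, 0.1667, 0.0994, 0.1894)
A

Both distributions are close to uniform, making this a harder comparison.

H(A) = 2.5673 bits
H(B) = 2.5486 bits

The distribution closer to uniform has higher entropy.
Answer: A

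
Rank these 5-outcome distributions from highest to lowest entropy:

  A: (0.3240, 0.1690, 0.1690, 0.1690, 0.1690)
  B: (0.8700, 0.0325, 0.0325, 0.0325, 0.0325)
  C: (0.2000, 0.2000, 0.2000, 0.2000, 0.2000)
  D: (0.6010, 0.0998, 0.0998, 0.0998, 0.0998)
C > A > D > B

Key insight: Entropy is maximized by uniform distributions and minimized by concentrated distributions.

Entropies:
  H(A) = 2.2607 bits
  H(B) = 0.8174 bits
  H(C) = 2.3219 bits
  H(D) = 1.7684 bits

Ranking: C > A > D > B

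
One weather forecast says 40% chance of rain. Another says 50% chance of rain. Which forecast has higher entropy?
50% forecast

Treat each forecast as a Bernoulli distribution. Binary entropy is maximized at p=0.5 and falls off symmetrically toward 0 or 1. The 50% forecast is closer to 50%, so it is more uncertain. H(40%) ≈ 0.971 bits, H(50%) ≈ 1.000 bits.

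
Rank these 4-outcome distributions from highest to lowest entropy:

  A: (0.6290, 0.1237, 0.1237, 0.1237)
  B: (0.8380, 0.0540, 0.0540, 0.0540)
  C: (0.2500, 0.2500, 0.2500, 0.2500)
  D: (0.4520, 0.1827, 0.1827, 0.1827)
C > D > A > B

Key insight: Entropy is maximized by uniform distributions and minimized by concentrated distributions.

Entropies:
  H(A) = 1.5395 bits
  H(B) = 0.8958 bits
  H(C) = 2.0000 bits
  H(D) = 1.8619 bits

Ranking: C > D > A > B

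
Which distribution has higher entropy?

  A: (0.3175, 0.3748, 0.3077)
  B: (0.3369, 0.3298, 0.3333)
B

Both distributions are close to uniform, making this a harder comparison.

H(A) = 1.5794 bits
H(B) = 1.5849 bits

The distribution closer to uniform has higher entropy.
Answer: B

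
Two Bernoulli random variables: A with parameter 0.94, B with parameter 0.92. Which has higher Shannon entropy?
B

For binary distributions, entropy is maximized at p=0.5 and decreases as p moves toward 0 or 1.

H(A) = H(0.94) = 0.3274 bits
H(B) = H(0.92) = 0.4022 bits

Distribution B (p=0.92) is closer to uniform (p=0.5), so it has higher entropy.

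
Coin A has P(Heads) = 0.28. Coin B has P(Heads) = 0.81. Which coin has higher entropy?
A

For binary distributions, entropy is maximized at p=0.5 and decreases as p moves toward 0 or 1.

H(A) = H(0.28) = 0.8555 bits
H(B) = H(0.81) = 0.7015 bits

Distribution A (p=0.28) is closer to uniform (p=0.5), so it has higher entropy.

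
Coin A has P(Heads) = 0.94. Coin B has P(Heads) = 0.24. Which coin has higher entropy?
B

For binary distributions, entropy is maximized at p=0.5 and decreases as p moves toward 0 or 1.

H(A) = H(0.94) = 0.3274 bits
H(B) = H(0.24) = 0.7950 bits

Distribution B (p=0.24) is closer to uniform (p=0.5), so it has higher entropy.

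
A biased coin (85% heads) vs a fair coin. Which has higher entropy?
Fair coin

The fair coin is uniform (p=0.5), maximizing binary entropy at 1 bit. The biased coin has H(0.85) ≈ 0.610 bits — its outcome is more predictable, so its entropy is lower.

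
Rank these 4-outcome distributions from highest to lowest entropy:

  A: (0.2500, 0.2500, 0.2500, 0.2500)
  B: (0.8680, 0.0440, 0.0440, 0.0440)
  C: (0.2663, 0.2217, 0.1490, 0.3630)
A > C > B

Key insight: Entropy is maximized by uniform distributions and minimized by concentrated distributions.

- Uniform distributions have maximum entropy log₂(4) = 2.0000 bits
- The more "peaked" or concentrated a distribution, the lower its entropy

Entropies:
  H(A) = 2.0000 bits
  H(B) = 0.7721 bits
  H(C) = 1.9301 bits

Ranking: A > C > B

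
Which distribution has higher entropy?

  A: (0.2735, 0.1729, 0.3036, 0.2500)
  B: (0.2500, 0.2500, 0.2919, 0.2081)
B

Both distributions are close to uniform, making this a harder comparison.

H(A) = 1.9714 bits
H(B) = 1.9898 bits

The distribution closer to uniform has higher entropy.
Answer: B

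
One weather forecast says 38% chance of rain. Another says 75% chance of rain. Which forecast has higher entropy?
38% forecast

Treat each forecast as a Bernoulli distribution. Binary entropy is maximized at p=0.5 and falls off symmetrically toward 0 or 1. The 38% forecast is closer to 50%, so it is more uncertain. H(38%) ≈ 0.958 bits, H(75%) ≈ 0.811 bits.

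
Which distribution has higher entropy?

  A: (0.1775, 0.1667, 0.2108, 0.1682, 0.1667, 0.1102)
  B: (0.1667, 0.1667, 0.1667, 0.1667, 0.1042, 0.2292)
A

Both distributions are close to uniform, making this a harder comparison.

H(A) = 2.5610 bits
H(B) = 2.5503 bits

The distribution closer to uniform has higher entropy.
Answer: A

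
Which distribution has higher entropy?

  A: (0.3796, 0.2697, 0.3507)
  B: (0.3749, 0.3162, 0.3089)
B

Both distributions are close to uniform, making this a harder comparison.

H(A) = 1.5705 bits
H(B) = 1.5794 bits

The distribution closer to uniform has higher entropy.
Answer: B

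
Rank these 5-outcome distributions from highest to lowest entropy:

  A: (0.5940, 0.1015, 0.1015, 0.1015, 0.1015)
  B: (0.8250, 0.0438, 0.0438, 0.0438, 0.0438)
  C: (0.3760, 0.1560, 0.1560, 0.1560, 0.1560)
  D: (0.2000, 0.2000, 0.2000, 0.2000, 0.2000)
D > C > A > B

Key insight: Entropy is maximized by uniform distributions and minimized by concentrated distributions.

Entropies:
  H(A) = 1.7864 bits
  H(B) = 1.0190 bits
  H(C) = 2.2032 bits
  H(D) = 2.3219 bits

Ranking: D > C > A > B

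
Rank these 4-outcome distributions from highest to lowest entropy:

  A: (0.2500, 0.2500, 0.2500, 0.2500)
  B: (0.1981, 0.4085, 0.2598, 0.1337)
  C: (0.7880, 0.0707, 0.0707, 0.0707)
A > B > C

Key insight: Entropy is maximized by uniform distributions and minimized by concentrated distributions.

- Uniform distributions have maximum entropy log₂(4) = 2.0000 bits
- The more "peaked" or concentrated a distribution, the lower its entropy

Entropies:
  H(A) = 2.0000 bits
  H(B) = 1.8835 bits
  H(C) = 1.0813 bits

Ranking: A > B > C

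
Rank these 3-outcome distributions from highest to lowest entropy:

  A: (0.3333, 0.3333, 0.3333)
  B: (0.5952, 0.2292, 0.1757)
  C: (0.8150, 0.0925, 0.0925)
A > B > C

Key insight: Entropy is maximized by uniform distributions and minimized by concentrated distributions.

- Uniform distributions have maximum entropy log₂(3) = 1.5850 bits
- The more "peaked" or concentrated a distribution, the lower its entropy

Entropies:
  H(A) = 1.5850 bits
  H(B) = 1.3734 bits
  H(C) = 0.8759 bits

Ranking: A > B > C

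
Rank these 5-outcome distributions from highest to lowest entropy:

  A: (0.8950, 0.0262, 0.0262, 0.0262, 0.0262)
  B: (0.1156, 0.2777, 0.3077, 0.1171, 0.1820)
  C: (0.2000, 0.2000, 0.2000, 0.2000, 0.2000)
C > B > A

Key insight: Entropy is maximized by uniform distributions and minimized by concentrated distributions.

- Uniform distributions have maximum entropy log₂(5) = 2.3219 bits
- The more "peaked" or concentrated a distribution, the lower its entropy

Entropies:
  H(A) = 0.6946 bits
  H(B) = 2.2059 bits
  H(C) = 2.3219 bits

Ranking: C > B > A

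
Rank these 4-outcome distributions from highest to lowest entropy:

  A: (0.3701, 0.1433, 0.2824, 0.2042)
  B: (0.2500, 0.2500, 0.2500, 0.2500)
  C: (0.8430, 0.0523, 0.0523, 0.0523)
B > A > C

Key insight: Entropy is maximized by uniform distributions and minimized by concentrated distributions.

- Uniform distributions have maximum entropy log₂(4) = 2.0000 bits
- The more "peaked" or concentrated a distribution, the lower its entropy

Entropies:
  H(A) = 1.9155 bits
  H(B) = 2.0000 bits
  H(C) = 0.8759 bits

Ranking: B > A > C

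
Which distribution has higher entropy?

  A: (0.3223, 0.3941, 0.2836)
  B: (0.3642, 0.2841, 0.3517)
B

Both distributions are close to uniform, making this a harder comparison.

H(A) = 1.5715 bits
H(B) = 1.5767 bits

The distribution closer to uniform has higher entropy.
Answer: B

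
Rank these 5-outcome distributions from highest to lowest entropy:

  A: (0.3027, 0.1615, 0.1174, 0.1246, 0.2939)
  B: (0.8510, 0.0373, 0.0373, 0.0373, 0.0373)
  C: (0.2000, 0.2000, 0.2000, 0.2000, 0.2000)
C > A > B

Key insight: Entropy is maximized by uniform distributions and minimized by concentrated distributions.

- Uniform distributions have maximum entropy log₂(5) = 2.3219 bits
- The more "peaked" or concentrated a distribution, the lower its entropy

Entropies:
  H(A) = 2.2030 bits
  H(B) = 0.9053 bits
  H(C) = 2.3219 bits

Ranking: C > A > B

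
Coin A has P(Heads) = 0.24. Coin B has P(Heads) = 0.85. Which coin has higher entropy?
A

For binary distributions, entropy is maximized at p=0.5 and decreases as p moves toward 0 or 1.

H(A) = H(0.24) = 0.7950 bits
H(B) = H(0.85) = 0.6098 bits

Distribution A (p=0.24) is closer to uniform (p=0.5), so it has higher entropy.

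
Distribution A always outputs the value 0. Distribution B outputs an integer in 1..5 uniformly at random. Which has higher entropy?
B

A is deterministic, so H(A) = 0. B is uniform over 5 outcomes, so H(B) = log₂(5) = 2.322 bits. Any distribution with genuine randomness has higher entropy than a deterministic one.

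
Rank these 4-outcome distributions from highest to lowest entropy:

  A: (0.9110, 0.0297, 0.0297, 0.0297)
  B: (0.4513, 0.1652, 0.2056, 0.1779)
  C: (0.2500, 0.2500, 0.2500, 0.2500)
C > B > A

Key insight: Entropy is maximized by uniform distributions and minimized by concentrated distributions.

- Uniform distributions have maximum entropy log₂(4) = 2.0000 bits
- The more "peaked" or concentrated a distribution, the lower its entropy

Entropies:
  H(A) = 0.5742 bits
  H(B) = 1.8594 bits
  H(C) = 2.0000 bits

Ranking: C > B > A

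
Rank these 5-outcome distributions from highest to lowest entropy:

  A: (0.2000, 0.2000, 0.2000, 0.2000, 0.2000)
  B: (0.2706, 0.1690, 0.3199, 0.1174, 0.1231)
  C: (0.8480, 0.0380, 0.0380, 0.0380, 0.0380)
A > B > C

Key insight: Entropy is maximized by uniform distributions and minimized by concentrated distributions.

- Uniform distributions have maximum entropy log₂(5) = 2.3219 bits
- The more "peaked" or concentrated a distribution, the lower its entropy

Entropies:
  H(A) = 2.3219 bits
  H(B) = 2.2047 bits
  H(C) = 0.9188 bits

Ranking: A > B > C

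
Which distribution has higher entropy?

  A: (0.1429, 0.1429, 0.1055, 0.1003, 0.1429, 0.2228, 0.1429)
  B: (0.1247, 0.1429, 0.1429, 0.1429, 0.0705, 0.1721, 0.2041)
A

Both distributions are close to uniform, making this a harder comparison.

H(A) = 2.7619 bits
H(B) = 2.7523 bits

The distribution closer to uniform has higher entropy.
Answer: A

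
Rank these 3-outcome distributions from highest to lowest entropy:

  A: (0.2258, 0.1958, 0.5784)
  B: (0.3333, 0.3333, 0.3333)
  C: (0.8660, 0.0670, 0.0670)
B > A > C

Key insight: Entropy is maximized by uniform distributions and minimized by concentrated distributions.

- Uniform distributions have maximum entropy log₂(3) = 1.5850 bits
- The more "peaked" or concentrated a distribution, the lower its entropy

Entropies:
  H(A) = 1.4022 bits
  H(B) = 1.5850 bits
  H(C) = 0.7023 bits

Ranking: B > A > C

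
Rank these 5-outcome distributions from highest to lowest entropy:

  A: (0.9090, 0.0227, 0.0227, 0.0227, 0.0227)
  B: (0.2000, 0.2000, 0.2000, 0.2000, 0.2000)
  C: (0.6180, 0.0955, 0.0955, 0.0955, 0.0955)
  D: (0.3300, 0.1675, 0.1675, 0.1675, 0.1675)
B > D > C > A

Key insight: Entropy is maximized by uniform distributions and minimized by concentrated distributions.

Entropies:
  H(A) = 0.6218 bits
  H(B) = 2.3219 bits
  H(C) = 1.7234 bits
  H(D) = 2.2549 bits

Ranking: B > D > C > A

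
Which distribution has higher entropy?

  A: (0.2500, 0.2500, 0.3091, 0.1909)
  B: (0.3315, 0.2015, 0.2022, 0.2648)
A

Both distributions are close to uniform, making this a harder comparison.

H(A) = 1.9797 bits
H(B) = 1.9677 bits

The distribution closer to uniform has higher entropy.
Answer: A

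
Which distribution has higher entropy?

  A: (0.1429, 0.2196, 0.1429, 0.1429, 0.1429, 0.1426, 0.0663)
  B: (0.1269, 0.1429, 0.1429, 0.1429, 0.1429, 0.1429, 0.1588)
B

Both distributions are close to uniform, making this a harder comparison.

H(A) = 2.7449 bits
H(B) = 2.8048 bits

The distribution closer to uniform has higher entropy.
Answer: B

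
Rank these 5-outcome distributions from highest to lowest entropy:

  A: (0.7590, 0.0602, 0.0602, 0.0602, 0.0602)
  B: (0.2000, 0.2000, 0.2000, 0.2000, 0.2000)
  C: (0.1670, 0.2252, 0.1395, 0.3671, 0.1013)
B > C > A

Key insight: Entropy is maximized by uniform distributions and minimized by concentrated distributions.

- Uniform distributions have maximum entropy log₂(5) = 2.3219 bits
- The more "peaked" or concentrated a distribution, the lower its entropy

Entropies:
  H(A) = 1.2787 bits
  H(B) = 2.3219 bits
  H(C) = 2.1772 bits

Ranking: B > C > A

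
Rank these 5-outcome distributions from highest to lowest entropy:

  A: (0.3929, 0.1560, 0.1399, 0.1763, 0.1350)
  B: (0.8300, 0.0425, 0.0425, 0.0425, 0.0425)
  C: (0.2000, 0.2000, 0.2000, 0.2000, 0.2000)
C > A > B

Key insight: Entropy is maximized by uniform distributions and minimized by concentrated distributions.

- Uniform distributions have maximum entropy log₂(5) = 2.3219 bits
- The more "peaked" or concentrated a distribution, the lower its entropy

Entropies:
  H(A) = 2.1760 bits
  H(B) = 0.9977 bits
  H(C) = 2.3219 bits

Ranking: C > A > B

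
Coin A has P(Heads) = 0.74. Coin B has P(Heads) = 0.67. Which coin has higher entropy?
B

For binary distributions, entropy is maximized at p=0.5 and decreases as p moves toward 0 or 1.

H(A) = H(0.74) = 0.8267 bits
H(B) = H(0.67) = 0.9149 bits

Distribution B (p=0.67) is closer to uniform (p=0.5), so it has higher entropy.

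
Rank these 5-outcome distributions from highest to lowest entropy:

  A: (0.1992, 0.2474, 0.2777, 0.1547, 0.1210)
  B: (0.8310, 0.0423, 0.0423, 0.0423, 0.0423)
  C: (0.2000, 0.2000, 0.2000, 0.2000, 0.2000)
C > A > B

Key insight: Entropy is maximized by uniform distributions and minimized by concentrated distributions.

- Uniform distributions have maximum entropy log₂(5) = 2.3219 bits
- The more "peaked" or concentrated a distribution, the lower its entropy

Entropies:
  H(A) = 2.2607 bits
  H(B) = 0.9934 bits
  H(C) = 2.3219 bits

Ranking: C > A > B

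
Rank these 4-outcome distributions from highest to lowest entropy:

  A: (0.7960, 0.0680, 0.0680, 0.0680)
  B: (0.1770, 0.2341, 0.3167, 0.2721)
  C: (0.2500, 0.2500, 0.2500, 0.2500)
C > B > A

Key insight: Entropy is maximized by uniform distributions and minimized by concentrated distributions.

- Uniform distributions have maximum entropy log₂(4) = 2.0000 bits
- The more "peaked" or concentrated a distribution, the lower its entropy

Entropies:
  H(A) = 1.0532 bits
  H(B) = 1.9689 bits
  H(C) = 2.0000 bits

Ranking: C > B > A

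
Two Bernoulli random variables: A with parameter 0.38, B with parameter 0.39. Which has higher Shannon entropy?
B

For binary distributions, entropy is maximized at p=0.5 and decreases as p moves toward 0 or 1.

H(A) = H(0.38) = 0.9580 bits
H(B) = H(0.39) = 0.9648 bits

Distribution B (p=0.39) is closer to uniform (p=0.5), so it has higher entropy.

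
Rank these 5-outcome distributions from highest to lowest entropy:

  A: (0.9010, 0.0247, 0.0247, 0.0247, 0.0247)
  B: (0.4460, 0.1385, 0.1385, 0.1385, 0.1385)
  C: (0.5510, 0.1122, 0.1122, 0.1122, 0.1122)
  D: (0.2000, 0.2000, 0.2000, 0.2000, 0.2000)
D > B > C > A

Key insight: Entropy is maximized by uniform distributions and minimized by concentrated distributions.

Entropies:
  H(A) = 0.6638 bits
  H(B) = 2.0996 bits
  H(C) = 1.8905 bits
  H(D) = 2.3219 bits

Ranking: D > B > C > A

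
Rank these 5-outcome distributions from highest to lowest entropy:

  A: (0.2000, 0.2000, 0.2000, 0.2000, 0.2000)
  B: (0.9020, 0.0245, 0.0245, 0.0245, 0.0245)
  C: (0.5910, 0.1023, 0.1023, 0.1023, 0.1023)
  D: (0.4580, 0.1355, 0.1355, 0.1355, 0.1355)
A > D > C > B

Key insight: Entropy is maximized by uniform distributions and minimized by concentrated distributions.

Entropies:
  H(A) = 2.3219 bits
  H(B) = 0.6586 bits
  H(C) = 1.7940 bits
  H(D) = 2.0789 bits

Ranking: A > D > C > B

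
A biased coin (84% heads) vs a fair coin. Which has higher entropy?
Fair coin

The fair coin is uniform (p=0.5), maximizing binary entropy at 1 bit. The biased coin has H(0.84) ≈ 0.634 bits — its outcome is more predictable, so its entropy is lower.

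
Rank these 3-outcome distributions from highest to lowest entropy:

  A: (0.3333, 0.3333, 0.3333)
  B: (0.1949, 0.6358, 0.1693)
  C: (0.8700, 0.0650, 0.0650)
A > B > C

Key insight: Entropy is maximized by uniform distributions and minimized by concentrated distributions.

- Uniform distributions have maximum entropy log₂(3) = 1.5850 bits
- The more "peaked" or concentrated a distribution, the lower its entropy

Entropies:
  H(A) = 1.5850 bits
  H(B) = 1.3090 bits
  H(C) = 0.6874 bits

Ranking: A > B > C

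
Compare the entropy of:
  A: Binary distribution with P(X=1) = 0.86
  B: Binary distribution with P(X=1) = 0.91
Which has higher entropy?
A

For binary distributions, entropy is maximized at p=0.5 and decreases as p moves toward 0 or 1.

H(A) = H(0.86) = 0.5842 bits
H(B) = H(0.91) = 0.4365 bits

Distribution A (p=0.86) is closer to uniform (p=0.5), so it has higher entropy.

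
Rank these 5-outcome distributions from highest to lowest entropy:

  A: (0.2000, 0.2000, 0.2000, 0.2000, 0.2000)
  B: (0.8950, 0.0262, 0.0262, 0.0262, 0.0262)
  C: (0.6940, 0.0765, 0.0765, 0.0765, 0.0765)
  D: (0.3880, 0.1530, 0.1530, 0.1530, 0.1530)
A > D > C > B

Key insight: Entropy is maximized by uniform distributions and minimized by concentrated distributions.

Entropies:
  H(A) = 2.3219 bits
  H(B) = 0.6946 bits
  H(C) = 1.5005 bits
  H(D) = 2.1875 bits

Ranking: A > D > C > B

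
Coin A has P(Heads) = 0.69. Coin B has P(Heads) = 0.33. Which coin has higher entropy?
B

For binary distributions, entropy is maximized at p=0.5 and decreases as p moves toward 0 or 1.

H(A) = H(0.69) = 0.8932 bits
H(B) = H(0.33) = 0.9149 bits

Distribution B (p=0.33) is closer to uniform (p=0.5), so it has higher entropy.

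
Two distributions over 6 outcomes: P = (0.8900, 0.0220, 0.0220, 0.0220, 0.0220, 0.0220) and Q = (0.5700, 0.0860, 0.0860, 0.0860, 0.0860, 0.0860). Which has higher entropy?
Q

P is highly concentrated on one outcome (89%), making it nearly deterministic. Q spreads its mass more evenly (max 57%). The more spread-out distribution has higher entropy: H(P) ≈ 0.755 bits, H(Q) ≈ 1.984 bits.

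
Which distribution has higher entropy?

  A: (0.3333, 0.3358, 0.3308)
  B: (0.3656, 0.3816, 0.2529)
A

Both distributions are close to uniform, making this a harder comparison.

H(A) = 1.5849 bits
H(B) = 1.5627 bits

The distribution closer to uniform has higher entropy.
Answer: A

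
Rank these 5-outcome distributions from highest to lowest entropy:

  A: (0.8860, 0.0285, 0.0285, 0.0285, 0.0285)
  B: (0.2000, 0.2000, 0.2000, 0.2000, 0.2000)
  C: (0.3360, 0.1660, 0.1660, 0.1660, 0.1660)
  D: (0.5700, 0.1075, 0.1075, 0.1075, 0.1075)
B > C > D > A

Key insight: Entropy is maximized by uniform distributions and minimized by concentrated distributions.

Entropies:
  H(A) = 0.7399 bits
  H(B) = 2.3219 bits
  H(C) = 2.2489 bits
  H(D) = 1.8458 bits

Ranking: B > C > D > A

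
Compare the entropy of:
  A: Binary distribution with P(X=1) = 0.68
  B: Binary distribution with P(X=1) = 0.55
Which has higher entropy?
B

For binary distributions, entropy is maximized at p=0.5 and decreases as p moves toward 0 or 1.

H(A) = H(0.68) = 0.9044 bits
H(B) = H(0.55) = 0.9928 bits

Distribution B (p=0.55) is closer to uniform (p=0.5), so it has higher entropy.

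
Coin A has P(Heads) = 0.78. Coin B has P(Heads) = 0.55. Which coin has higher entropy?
B

For binary distributions, entropy is maximized at p=0.5 and decreases as p moves toward 0 or 1.

H(A) = H(0.78) = 0.7602 bits
H(B) = H(0.55) = 0.9928 bits

Distribution B (p=0.55) is closer to uniform (p=0.5), so it has higher entropy.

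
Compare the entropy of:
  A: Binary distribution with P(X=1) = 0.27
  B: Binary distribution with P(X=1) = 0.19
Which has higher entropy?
A

For binary distributions, entropy is maximized at p=0.5 and decreases as p moves toward 0 or 1.

H(A) = H(0.27) = 0.8415 bits
H(B) = H(0.19) = 0.7015 bits

Distribution A (p=0.27) is closer to uniform (p=0.5), so it has higher entropy.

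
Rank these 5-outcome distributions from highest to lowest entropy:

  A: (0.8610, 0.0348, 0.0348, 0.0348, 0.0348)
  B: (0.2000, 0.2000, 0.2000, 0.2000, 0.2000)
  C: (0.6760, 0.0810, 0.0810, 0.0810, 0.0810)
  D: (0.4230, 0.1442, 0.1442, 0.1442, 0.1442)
B > D > C > A

Key insight: Entropy is maximized by uniform distributions and minimized by concentrated distributions.

Entropies:
  H(A) = 0.8596 bits
  H(B) = 2.3219 bits
  H(C) = 1.5567 bits
  H(D) = 2.1368 bits

Ranking: B > D > C > A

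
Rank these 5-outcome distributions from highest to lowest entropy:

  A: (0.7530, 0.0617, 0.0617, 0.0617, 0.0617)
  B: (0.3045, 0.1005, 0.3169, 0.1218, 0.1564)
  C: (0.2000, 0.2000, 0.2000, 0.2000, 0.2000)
C > B > A

Key insight: Entropy is maximized by uniform distributions and minimized by concentrated distributions.

- Uniform distributions have maximum entropy log₂(5) = 2.3219 bits
- The more "peaked" or concentrated a distribution, the lower its entropy

Entropies:
  H(A) = 1.3005 bits
  H(B) = 2.1693 bits
  H(C) = 2.3219 bits

Ranking: C > B > A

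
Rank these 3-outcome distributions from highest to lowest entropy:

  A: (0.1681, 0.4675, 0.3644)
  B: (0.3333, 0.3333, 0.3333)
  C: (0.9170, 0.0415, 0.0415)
B > A > C

Key insight: Entropy is maximized by uniform distributions and minimized by concentrated distributions.

- Uniform distributions have maximum entropy log₂(3) = 1.5850 bits
- The more "peaked" or concentrated a distribution, the lower its entropy

Entropies:
  H(A) = 1.4760 bits
  H(B) = 1.5850 bits
  H(C) = 0.4957 bits

Ranking: B > A > C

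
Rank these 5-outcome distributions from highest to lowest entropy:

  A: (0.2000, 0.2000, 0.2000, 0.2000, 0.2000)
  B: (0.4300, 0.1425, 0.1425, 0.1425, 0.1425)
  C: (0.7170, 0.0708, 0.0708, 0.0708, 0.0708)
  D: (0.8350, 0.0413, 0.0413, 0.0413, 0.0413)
A > B > C > D

Key insight: Entropy is maximized by uniform distributions and minimized by concentrated distributions.

Entropies:
  H(A) = 2.3219 bits
  H(B) = 2.1258 bits
  H(C) = 1.4255 bits
  H(D) = 0.9761 bits

Ranking: A > B > C > D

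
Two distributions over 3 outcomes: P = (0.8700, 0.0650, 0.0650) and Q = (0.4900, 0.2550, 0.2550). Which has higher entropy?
Q

P is highly concentrated on one outcome (87%), making it nearly deterministic. Q spreads its mass more evenly (max 49%). The more spread-out distribution has higher entropy: H(P) ≈ 0.687 bits, H(Q) ≈ 1.510 bits.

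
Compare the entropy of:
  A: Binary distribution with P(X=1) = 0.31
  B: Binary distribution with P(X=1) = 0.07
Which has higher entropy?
A

For binary distributions, entropy is maximized at p=0.5 and decreases as p moves toward 0 or 1.

H(A) = H(0.31) = 0.8932 bits
H(B) = H(0.07) = 0.3659 bits

Distribution A (p=0.31) is closer to uniform (p=0.5), so it has higher entropy.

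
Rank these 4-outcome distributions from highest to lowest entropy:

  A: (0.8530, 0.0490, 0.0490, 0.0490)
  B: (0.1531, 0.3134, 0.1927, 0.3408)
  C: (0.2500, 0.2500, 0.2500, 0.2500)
C > B > A

Key insight: Entropy is maximized by uniform distributions and minimized by concentrated distributions.

- Uniform distributions have maximum entropy log₂(4) = 2.0000 bits
- The more "peaked" or concentrated a distribution, the lower its entropy

Entropies:
  H(A) = 0.8353 bits
  H(B) = 1.9262 bits
  H(C) = 2.0000 bits

Ranking: C > B > A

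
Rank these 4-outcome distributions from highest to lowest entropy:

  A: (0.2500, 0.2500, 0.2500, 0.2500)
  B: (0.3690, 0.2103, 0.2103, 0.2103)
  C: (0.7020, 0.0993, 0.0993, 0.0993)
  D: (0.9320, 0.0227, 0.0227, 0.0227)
A > B > C > D

Key insight: Entropy is maximized by uniform distributions and minimized by concentrated distributions.

Entropies:
  H(A) = 2.0000 bits
  H(B) = 1.9500 bits
  H(C) = 1.3512 bits
  H(D) = 0.4662 bits

Ranking: A > B > C > D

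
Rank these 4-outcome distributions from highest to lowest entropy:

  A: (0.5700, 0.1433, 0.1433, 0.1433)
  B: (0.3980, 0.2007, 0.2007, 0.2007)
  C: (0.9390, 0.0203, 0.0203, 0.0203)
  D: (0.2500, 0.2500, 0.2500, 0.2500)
D > B > A > C

Key insight: Entropy is maximized by uniform distributions and minimized by concentrated distributions.

Entropies:
  H(A) = 1.6673 bits
  H(B) = 1.9239 bits
  H(C) = 0.4281 bits
  H(D) = 2.0000 bits

Ranking: D > B > A > C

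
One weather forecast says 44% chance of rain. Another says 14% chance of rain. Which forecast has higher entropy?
44% forecast

Treat each forecast as a Bernoulli distribution. Binary entropy is maximized at p=0.5 and falls off symmetrically toward 0 or 1. The 44% forecast is closer to 50%, so it is more uncertain. H(44%) ≈ 0.990 bits, H(14%) ≈ 0.584 bits.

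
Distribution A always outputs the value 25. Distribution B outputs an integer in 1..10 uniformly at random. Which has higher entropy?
B

A is deterministic, so H(A) = 0. B is uniform over 10 outcomes, so H(B) = log₂(10) = 3.322 bits. Any distribution with genuine randomness has higher entropy than a deterministic one.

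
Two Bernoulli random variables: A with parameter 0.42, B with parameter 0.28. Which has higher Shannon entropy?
A

For binary distributions, entropy is maximized at p=0.5 and decreases as p moves toward 0 or 1.

H(A) = H(0.42) = 0.9815 bits
H(B) = H(0.28) = 0.8555 bits

Distribution A (p=0.42) is closer to uniform (p=0.5), so it has higher entropy.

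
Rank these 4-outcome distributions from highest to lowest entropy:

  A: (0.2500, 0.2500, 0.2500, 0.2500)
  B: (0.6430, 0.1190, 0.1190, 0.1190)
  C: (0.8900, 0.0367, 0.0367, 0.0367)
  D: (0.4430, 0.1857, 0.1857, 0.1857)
A > D > B > C

Key insight: Entropy is maximized by uniform distributions and minimized by concentrated distributions.

Entropies:
  H(A) = 2.0000 bits
  H(B) = 1.5060 bits
  H(C) = 0.6743 bits
  H(D) = 1.8734 bits

Ranking: A > D > B > C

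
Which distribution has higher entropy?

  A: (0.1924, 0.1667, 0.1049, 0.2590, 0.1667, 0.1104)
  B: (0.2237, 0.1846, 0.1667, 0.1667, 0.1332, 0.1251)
B

Both distributions are close to uniform, making this a harder comparison.

H(A) = 2.5161 bits
H(B) = 2.5575 bits

The distribution closer to uniform has higher entropy.
Answer: B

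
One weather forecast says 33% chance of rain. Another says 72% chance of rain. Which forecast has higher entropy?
33% forecast

Treat each forecast as a Bernoulli distribution. Binary entropy is maximized at p=0.5 and falls off symmetrically toward 0 or 1. The 33% forecast is closer to 50%, so it is more uncertain. H(33%) ≈ 0.915 bits, H(72%) ≈ 0.855 bits.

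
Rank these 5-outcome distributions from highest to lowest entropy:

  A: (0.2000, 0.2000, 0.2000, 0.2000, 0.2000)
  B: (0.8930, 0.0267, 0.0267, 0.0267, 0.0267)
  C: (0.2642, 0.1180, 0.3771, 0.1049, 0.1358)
A > C > B

Key insight: Entropy is maximized by uniform distributions and minimized by concentrated distributions.

- Uniform distributions have maximum entropy log₂(5) = 2.3219 bits
- The more "peaked" or concentrated a distribution, the lower its entropy

Entropies:
  H(A) = 2.3219 bits
  H(B) = 0.7048 bits
  H(C) = 2.1341 bits

Ranking: A > C > B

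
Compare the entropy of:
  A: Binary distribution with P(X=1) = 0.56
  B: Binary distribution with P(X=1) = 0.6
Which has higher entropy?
A

For binary distributions, entropy is maximized at p=0.5 and decreases as p moves toward 0 or 1.

H(A) = H(0.56) = 0.9896 bits
H(B) = H(0.6) = 0.9710 bits

Distribution A (p=0.56) is closer to uniform (p=0.5), so it has higher entropy.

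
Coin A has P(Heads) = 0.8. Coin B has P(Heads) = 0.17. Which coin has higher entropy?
A

For binary distributions, entropy is maximized at p=0.5 and decreases as p moves toward 0 or 1.

H(A) = H(0.8) = 0.7219 bits
H(B) = H(0.17) = 0.6577 bits

Distribution A (p=0.8) is closer to uniform (p=0.5), so it has higher entropy.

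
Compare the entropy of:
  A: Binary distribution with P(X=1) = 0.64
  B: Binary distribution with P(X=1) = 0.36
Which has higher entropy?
Equal

For binary distributions, entropy is maximized at p=0.5 and decreases as p moves toward 0 or 1.

H(A) = H(0.64) = 0.9427 bits
H(B) = H(0.36) = 0.9427 bits

Both distributions are equally far from uniform (|0.64-0.5| = |0.36-0.5|), so they have the same entropy.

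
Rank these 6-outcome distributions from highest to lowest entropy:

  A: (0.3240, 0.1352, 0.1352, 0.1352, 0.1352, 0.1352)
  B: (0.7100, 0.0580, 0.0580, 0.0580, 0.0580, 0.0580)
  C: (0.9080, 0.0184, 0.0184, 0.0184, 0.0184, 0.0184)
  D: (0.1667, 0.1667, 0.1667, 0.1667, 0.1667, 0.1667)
D > A > B > C

Key insight: Entropy is maximized by uniform distributions and minimized by concentrated distributions.

Entropies:
  H(A) = 2.4783 bits
  H(B) = 1.5421 bits
  H(C) = 0.6567 bits
  H(D) = 2.5850 bits

Ranking: D > A > B > C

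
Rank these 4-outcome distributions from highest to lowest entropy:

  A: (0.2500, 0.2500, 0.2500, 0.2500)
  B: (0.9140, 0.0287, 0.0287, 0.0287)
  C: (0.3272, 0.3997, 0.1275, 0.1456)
A > C > B

Key insight: Entropy is maximized by uniform distributions and minimized by concentrated distributions.

- Uniform distributions have maximum entropy log₂(4) = 2.0000 bits
- The more "peaked" or concentrated a distribution, the lower its entropy

Entropies:
  H(A) = 2.0000 bits
  H(B) = 0.5593 bits
  H(C) = 1.8399 bits

Ranking: A > C > B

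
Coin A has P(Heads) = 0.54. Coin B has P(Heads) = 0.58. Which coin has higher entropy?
A

For binary distributions, entropy is maximized at p=0.5 and decreases as p moves toward 0 or 1.

H(A) = H(0.54) = 0.9954 bits
H(B) = H(0.58) = 0.9815 bits

Distribution A (p=0.54) is closer to uniform (p=0.5), so it has higher entropy.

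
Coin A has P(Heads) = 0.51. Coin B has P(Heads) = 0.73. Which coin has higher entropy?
A

For binary distributions, entropy is maximized at p=0.5 and decreases as p moves toward 0 or 1.

H(A) = H(0.51) = 0.9997 bits
H(B) = H(0.73) = 0.8415 bits

Distribution A (p=0.51) is closer to uniform (p=0.5), so it has higher entropy.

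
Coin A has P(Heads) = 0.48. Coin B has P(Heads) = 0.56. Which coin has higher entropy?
A

For binary distributions, entropy is maximized at p=0.5 and decreases as p moves toward 0 or 1.

H(A) = H(0.48) = 0.9988 bits
H(B) = H(0.56) = 0.9896 bits

Distribution A (p=0.48) is closer to uniform (p=0.5), so it has higher entropy.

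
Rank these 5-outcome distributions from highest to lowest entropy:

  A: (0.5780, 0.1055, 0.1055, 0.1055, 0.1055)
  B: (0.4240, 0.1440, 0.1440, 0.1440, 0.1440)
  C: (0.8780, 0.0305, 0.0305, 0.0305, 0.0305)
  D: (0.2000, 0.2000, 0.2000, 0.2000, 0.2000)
D > B > A > C

Key insight: Entropy is maximized by uniform distributions and minimized by concentrated distributions.

Entropies:
  H(A) = 1.8264 bits
  H(B) = 2.1353 bits
  H(C) = 0.7791 bits
  H(D) = 2.3219 bits

Ranking: D > B > A > C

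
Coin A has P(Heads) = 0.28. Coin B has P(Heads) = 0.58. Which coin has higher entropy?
B

For binary distributions, entropy is maximized at p=0.5 and decreases as p moves toward 0 or 1.

H(A) = H(0.28) = 0.8555 bits
H(B) = H(0.58) = 0.9815 bits

Distribution B (p=0.58) is closer to uniform (p=0.5), so it has higher entropy.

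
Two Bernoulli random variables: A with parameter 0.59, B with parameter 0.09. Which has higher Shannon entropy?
A

For binary distributions, entropy is maximized at p=0.5 and decreases as p moves toward 0 or 1.

H(A) = H(0.59) = 0.9765 bits
H(B) = H(0.09) = 0.4365 bits

Distribution A (p=0.59) is closer to uniform (p=0.5), so it has higher entropy.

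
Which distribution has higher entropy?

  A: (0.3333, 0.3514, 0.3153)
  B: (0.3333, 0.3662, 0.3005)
A

Both distributions are close to uniform, making this a harder comparison.

H(A) = 1.5836 bits
H(B) = 1.5803 bits

The distribution closer to uniform has higher entropy.
Answer: A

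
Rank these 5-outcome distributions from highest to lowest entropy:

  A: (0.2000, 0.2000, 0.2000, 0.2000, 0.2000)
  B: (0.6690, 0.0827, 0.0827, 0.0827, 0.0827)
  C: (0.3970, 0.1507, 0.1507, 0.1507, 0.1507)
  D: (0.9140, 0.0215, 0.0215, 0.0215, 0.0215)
A > C > B > D

Key insight: Entropy is maximized by uniform distributions and minimized by concentrated distributions.

Entropies:
  H(A) = 2.3219 bits
  H(B) = 1.5779 bits
  H(C) = 2.1752 bits
  H(D) = 0.5950 bits

Ranking: A > C > B > D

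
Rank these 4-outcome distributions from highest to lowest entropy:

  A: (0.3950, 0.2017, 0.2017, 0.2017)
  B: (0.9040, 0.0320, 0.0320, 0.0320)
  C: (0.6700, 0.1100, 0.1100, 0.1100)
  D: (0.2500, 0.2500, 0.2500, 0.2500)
D > A > C > B

Key insight: Entropy is maximized by uniform distributions and minimized by concentrated distributions.

Entropies:
  H(A) = 1.9269 bits
  H(B) = 0.6083 bits
  H(C) = 1.4380 bits
  H(D) = 2.0000 bits

Ranking: D > A > C > B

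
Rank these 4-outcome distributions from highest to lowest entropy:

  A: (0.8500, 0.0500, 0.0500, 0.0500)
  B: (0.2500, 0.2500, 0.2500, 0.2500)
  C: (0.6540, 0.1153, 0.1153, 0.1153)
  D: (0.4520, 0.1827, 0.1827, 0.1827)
B > D > C > A

Key insight: Entropy is maximized by uniform distributions and minimized by concentrated distributions.

Entropies:
  H(A) = 0.8476 bits
  H(B) = 2.0000 bits
  H(C) = 1.4788 bits
  H(D) = 1.8619 bits

Ranking: B > D > C > A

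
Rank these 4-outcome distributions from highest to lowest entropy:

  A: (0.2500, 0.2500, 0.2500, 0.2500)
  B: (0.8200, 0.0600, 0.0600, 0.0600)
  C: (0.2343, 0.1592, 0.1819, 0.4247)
A > C > B

Key insight: Entropy is maximized by uniform distributions and minimized by concentrated distributions.

- Uniform distributions have maximum entropy log₂(4) = 2.0000 bits
- The more "peaked" or concentrated a distribution, the lower its entropy

Entropies:
  H(A) = 2.0000 bits
  H(B) = 0.9654 bits
  H(C) = 1.8845 bits

Ranking: A > C > B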